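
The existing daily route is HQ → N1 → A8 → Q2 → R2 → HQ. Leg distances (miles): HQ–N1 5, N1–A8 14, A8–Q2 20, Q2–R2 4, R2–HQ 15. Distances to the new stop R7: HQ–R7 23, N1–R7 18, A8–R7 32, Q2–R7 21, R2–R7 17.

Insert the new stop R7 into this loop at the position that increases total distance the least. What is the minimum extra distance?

Insertion cost between consecutive stops i–j is d(i,R7) + d(R7,j) − d(i,j):
  between HQ and N1: 23 + 18 − 5 = 36
  between N1 and A8: 18 + 32 − 14 = 36
  between A8 and Q2: 32 + 21 − 20 = 33
  between Q2 and R2: 21 + 17 − 4 = 34
  between R2 and HQ: 17 + 23 − 15 = 25
Cheapest insertion is between R2 and HQ, adding 25.
New total = 58 + 25 = 83.

Adding 25 miles by placing R7 on the R2–HQ leg.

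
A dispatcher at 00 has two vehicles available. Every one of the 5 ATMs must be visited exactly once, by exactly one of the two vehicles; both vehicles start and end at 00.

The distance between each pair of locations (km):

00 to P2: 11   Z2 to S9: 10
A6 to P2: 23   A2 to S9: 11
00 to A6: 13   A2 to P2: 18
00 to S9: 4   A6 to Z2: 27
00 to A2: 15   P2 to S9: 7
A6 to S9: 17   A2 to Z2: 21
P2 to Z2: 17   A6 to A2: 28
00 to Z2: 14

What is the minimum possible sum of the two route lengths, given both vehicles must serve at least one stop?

90 km — the smallest possible combined total.

Try each way of splitting the stops between the two vehicles (each non-empty) and, for each split, find the best tour for each vehicle:
  {A6} + {A2, P2, Z2, S9}: 26 + 64 = 90
  {A2} + {A6, P2, Z2, S9}: 30 + 67 = 97
  {A6, A2} + {P2, Z2, S9}: 56 + 42 = 98
  {P2} + {A6, A2, Z2, S9}: 22 + 76 = 98
  {A6, P2} + {A2, Z2, S9}: 47 + 50 = 97
  {A2, P2} + {A6, Z2, S9}: 44 + 54 = 98
  … (15 splits in total)
Best: vehicle 1 00 → A6 → 00 = 26; vehicle 2 00 → A2 → P2 → Z2 → S9 → 00 = 64; combined 90.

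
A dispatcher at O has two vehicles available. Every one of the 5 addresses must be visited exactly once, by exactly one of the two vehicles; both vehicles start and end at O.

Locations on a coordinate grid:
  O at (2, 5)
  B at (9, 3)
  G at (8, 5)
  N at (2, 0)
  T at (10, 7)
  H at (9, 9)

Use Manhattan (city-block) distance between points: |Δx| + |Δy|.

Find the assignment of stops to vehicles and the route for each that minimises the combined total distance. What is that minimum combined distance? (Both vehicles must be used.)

Minimum combined distance: 38.

Try each way of splitting the stops between the two vehicles (each non-empty) and, for each split, find the best tour for each vehicle:
  {B} + {G, N, T, H}: 18 + 34 = 52
  {G} + {B, N, T, H}: 12 + 34 = 46
  {B, G} + {N, T, H}: 18 + 34 = 52
  {N} + {B, G, T, H}: 10 + 28 = 38
  {B, N} + {G, T, H}: 24 + 24 = 48
  {G, N} + {B, T, H}: 22 + 28 = 50
  … (15 splits in total)
Best: vehicle 1 O → N → O = 10; vehicle 2 O → B → T → H → G → O = 28; combined 38.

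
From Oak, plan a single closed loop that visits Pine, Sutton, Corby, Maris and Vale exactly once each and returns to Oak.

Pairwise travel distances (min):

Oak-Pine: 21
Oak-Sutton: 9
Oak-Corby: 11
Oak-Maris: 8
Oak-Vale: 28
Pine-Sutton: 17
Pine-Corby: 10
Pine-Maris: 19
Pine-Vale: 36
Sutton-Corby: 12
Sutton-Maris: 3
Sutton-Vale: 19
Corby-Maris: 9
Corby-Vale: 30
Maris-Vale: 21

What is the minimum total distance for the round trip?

With 5 stops there are 5!/2 = 60 distinct round trips (a route and its reverse cost the same).
Oak→Pine→Sutton→Corby→Maris→Vale→Oak: 21+17+12+9+21+28 = 108
Oak→Pine→Sutton→Corby→Vale→Maris→Oak: 21+17+12+30+21+8 = 109
Oak→Pine→Sutton→Maris→Corby→Vale→Oak: 21+17+3+9+30+28 = 108
Oak→Pine→Sutton→Maris→Vale→Corby→Oak: 21+17+3+21+30+11 = 103
Oak→Pine→Sutton→Vale→Corby→Maris→Oak: 21+17+19+30+9+8 = 104
Oak→Pine→Sutton→Vale→Maris→Corby→Oak: 21+17+19+21+9+11 = 98
Oak→Pine→Corby→Sutton→Maris→Vale→Oak: 21+10+12+3+21+28 = 95
Oak→Pine→Corby→Sutton→Vale→Maris→Oak: 21+10+12+19+21+8 = 91
Oak→Pine→Corby→Maris→Sutton→Vale→Oak: 21+10+9+3+19+28 = 90
Oak→Pine→Corby→Maris→Vale→Sutton→Oak: 21+10+9+21+19+9 = 89
Oak→Pine→Corby→Vale→Sutton→Maris→Oak: 21+10+30+19+3+8 = 91
Oak→Pine→Corby→Vale→Maris→Sutton→Oak: 21+10+30+21+3+9 = 94
Oak→Pine→Maris→Sutton→Corby→Vale→Oak: 21+19+3+12+30+28 = 113
Oak→Pine→Maris→Sutton→Vale→Corby→Oak: 21+19+3+19+30+11 = 103
… (46 more)
Oak→Corby→Pine→Sutton→Vale→Maris→Oak: 11+10+17+19+21+8 = 86  ← best
The minimum is 86.
One optimal route: Oak → Corby → Pine → Sutton → Vale → Maris → Oak (or its reverse).

Minimum total distance: 86 min.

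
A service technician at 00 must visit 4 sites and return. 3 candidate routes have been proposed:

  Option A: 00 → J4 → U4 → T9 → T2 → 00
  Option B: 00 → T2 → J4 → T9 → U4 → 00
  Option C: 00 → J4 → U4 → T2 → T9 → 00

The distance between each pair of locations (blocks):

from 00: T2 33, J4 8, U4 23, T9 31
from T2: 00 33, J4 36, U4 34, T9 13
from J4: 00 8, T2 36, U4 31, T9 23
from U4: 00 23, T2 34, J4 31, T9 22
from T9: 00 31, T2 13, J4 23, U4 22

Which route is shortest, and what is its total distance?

Shortest is Option A, total 107 blocks.

Option A: 8 + 31 + 22 + 13 + 33 = 107
Option B: 33 + 36 + 23 + 22 + 23 = 137
Option C: 8 + 31 + 34 + 13 + 31 = 117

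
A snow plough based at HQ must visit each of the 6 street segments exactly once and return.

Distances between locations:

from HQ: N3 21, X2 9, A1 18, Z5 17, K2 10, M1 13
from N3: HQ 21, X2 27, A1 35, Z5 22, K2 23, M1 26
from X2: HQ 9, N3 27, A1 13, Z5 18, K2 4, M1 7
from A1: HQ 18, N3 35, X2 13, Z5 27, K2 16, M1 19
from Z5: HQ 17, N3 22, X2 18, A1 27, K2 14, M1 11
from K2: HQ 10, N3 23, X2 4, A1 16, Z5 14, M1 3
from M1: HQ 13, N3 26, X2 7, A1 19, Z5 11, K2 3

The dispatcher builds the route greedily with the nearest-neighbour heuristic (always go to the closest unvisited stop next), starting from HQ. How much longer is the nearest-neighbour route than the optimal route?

HQ: X2=9, K2=10, M1=13, Z5=17, A1=18, N3=21 ⇒ X2
X2: K2=4, M1=7, A1=13, Z5=18, N3=27 ⇒ K2
K2: M1=3, Z5=14, A1=16, N3=23 ⇒ M1
M1: Z5=11, A1=19, N3=26 ⇒ Z5
Z5: N3=22, A1=27 ⇒ N3
N3: A1=35 ⇒ A1
NN route HQ → X2 → K2 → M1 → Z5 → N3 → A1 → HQ costs 102.
Optimal: HQ → N3 → Z5 → M1 → K2 → X2 → A1 → HQ costs 92 (by enumerating all 360 distinct tours).
Excess = 102 − 92 = 10.

The nearest-neighbour route is 10 longer than optimal.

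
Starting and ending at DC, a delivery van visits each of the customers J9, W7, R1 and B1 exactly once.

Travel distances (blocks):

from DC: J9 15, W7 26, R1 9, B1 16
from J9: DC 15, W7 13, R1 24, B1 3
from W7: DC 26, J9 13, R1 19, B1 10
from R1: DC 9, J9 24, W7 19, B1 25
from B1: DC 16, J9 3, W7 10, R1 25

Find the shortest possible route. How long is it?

Shortest round trip = 56 blocks.

DC→J9→W7→R1→B1→DC: 15+13+19+25+16 = 88
DC→J9→W7→B1→R1→DC: 15+13+10+25+9 = 72
DC→J9→R1→W7→B1→DC: 15+24+19+10+16 = 84
DC→J9→R1→B1→W7→DC: 15+24+25+10+26 = 100
DC→J9→B1→W7→R1→DC: 15+3+10+19+9 = 56
DC→J9→B1→R1→W7→DC: 15+3+25+19+26 = 88
DC→W7→J9→R1→B1→DC: 26+13+24+25+16 = 104
DC→W7→J9→B1→R1→DC: 26+13+3+25+9 = 76
DC→W7→R1→J9→B1→DC: 26+19+24+3+16 = 88
DC→W7→B1→J9→R1→DC: 26+10+3+24+9 = 72
DC→R1→J9→W7→B1→DC: 9+24+13+10+16 = 72
DC→R1→W7→J9→B1→DC: 9+19+13+3+16 = 60
The minimum is 56.
One optimal route: DC → J9 → B1 → W7 → R1 → DC (or its reverse).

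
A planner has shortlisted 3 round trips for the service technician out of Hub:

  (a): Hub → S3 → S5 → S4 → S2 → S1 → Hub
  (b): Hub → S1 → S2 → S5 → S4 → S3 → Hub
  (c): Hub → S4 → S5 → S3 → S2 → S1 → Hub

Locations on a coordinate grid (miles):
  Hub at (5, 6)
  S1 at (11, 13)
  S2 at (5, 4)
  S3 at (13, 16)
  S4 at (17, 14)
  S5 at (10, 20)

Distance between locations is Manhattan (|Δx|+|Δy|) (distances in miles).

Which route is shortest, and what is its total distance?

Shortest is (b), total 86 miles.

(a): 18 + 7 + 13 + 22 + 15 + 13 = 88
(b): 13 + 15 + 21 + 13 + 6 + 18 = 86
(c): 20 + 13 + 7 + 20 + 15 + 13 = 88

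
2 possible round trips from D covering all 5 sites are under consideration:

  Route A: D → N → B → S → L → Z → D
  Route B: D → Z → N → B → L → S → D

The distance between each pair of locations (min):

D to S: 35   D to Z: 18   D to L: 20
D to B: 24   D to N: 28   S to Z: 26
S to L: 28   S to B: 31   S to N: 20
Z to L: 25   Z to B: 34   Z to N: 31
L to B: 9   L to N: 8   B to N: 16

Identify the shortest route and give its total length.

Shortest is Route B, total 137 min.

Route A: 28 + 16 + 31 + 28 + 25 + 18 = 146
Route B: 18 + 31 + 16 + 9 + 28 + 35 = 137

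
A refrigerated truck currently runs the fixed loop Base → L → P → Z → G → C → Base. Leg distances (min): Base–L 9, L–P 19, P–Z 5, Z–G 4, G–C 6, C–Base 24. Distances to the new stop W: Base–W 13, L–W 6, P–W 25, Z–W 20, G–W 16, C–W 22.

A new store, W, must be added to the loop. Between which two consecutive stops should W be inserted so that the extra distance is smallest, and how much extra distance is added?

Insertion cost between consecutive stops i–j is d(i,W) + d(W,j) − d(i,j):
  between Base and L: 13 + 6 − 9 = 10
  between L and P: 6 + 25 − 19 = 12
  between P and Z: 25 + 20 − 5 = 40
  between Z and G: 20 + 16 − 4 = 32
  between G and C: 16 + 22 − 6 = 32
  between C and Base: 22 + 13 − 24 = 11
Cheapest insertion is between Base and L, adding 10.
New total = 67 + 10 = 77.

Minimum extra distance: 10 min, inserting W between Base and L.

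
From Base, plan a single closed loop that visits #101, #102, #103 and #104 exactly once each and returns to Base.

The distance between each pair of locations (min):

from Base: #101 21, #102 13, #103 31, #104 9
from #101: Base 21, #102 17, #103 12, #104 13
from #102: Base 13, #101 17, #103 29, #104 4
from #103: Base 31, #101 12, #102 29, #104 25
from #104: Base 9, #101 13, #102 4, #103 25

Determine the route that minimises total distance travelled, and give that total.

With 4 stops there are 4!/2 = 12 distinct round trips (a route and its reverse cost the same).
Base-#101-#102-#103-#104-Base: 21+17+29+25+9 = 101
Base-#101-#102-#104-#103-Base: 21+17+4+25+31 = 98
Base-#101-#103-#102-#104-Base: 21+12+29+4+9 = 75
Base-#101-#103-#104-#102-Base: 21+12+25+4+13 = 75
Base-#101-#104-#102-#103-Base: 21+13+4+29+31 = 98
Base-#101-#104-#103-#102-Base: 21+13+25+29+13 = 101
Base-#102-#101-#103-#104-Base: 13+17+12+25+9 = 76
Base-#102-#101-#104-#103-Base: 13+17+13+25+31 = 99
Base-#102-#103-#101-#104-Base: 13+29+12+13+9 = 76
Base-#102-#104-#101-#103-Base: 13+4+13+12+31 = 73
Base-#103-#101-#102-#104-Base: 31+12+17+4+9 = 73
Base-#103-#102-#101-#104-Base: 31+29+17+13+9 = 99
The minimum is 73.
One optimal route: Base → #102 → #104 → #101 → #103 → Base (or its reverse).

Shortest round trip = 73 min.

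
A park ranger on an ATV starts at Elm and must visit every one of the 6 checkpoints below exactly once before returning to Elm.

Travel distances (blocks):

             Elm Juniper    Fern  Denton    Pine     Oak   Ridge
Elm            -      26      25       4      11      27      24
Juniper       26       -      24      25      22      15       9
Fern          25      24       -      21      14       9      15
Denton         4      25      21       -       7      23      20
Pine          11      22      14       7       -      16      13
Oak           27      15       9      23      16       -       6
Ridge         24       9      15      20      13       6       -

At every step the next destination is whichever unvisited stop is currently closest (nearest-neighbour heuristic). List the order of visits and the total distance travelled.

Total distance 89 blocks via the nearest-neighbour route Elm → Denton → Pine → Ridge → Oak → Fern → Juniper → Elm.

At Elm the remaining stops are Denton 4, Pine 11, Ridge 24, Fern 25, Juniper 26, Oak 27; go to Denton.
At Denton the remaining stops are Pine 7, Ridge 20, Fern 21, Oak 23, Juniper 25; go to Pine.
At Pine the remaining stops are Ridge 13, Fern 14, Oak 16, Juniper 22; go to Ridge.
At Ridge the remaining stops are Oak 6, Juniper 9, Fern 15; go to Oak.
At Oak the remaining stops are Fern 9, Juniper 15; go to Fern.
At Fern the remaining stops are Juniper 24; go to Juniper.
Return Juniper→Elm: 26.
Total = 4 + 7 + 13 + 6 + 9 + 24 + 26 = 89.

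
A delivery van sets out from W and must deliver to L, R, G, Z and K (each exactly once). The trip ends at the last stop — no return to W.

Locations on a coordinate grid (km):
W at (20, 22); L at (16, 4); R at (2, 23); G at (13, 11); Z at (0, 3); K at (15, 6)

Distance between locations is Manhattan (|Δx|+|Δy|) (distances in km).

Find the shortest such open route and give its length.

There are 5! = 120 possible orderings.
W - L - R - G - Z - K: 22+33+23+21+18 = 117
W - L - R - G - K - Z: 22+33+23+7+18 = 103
W - L - R - Z - G - K: 22+33+22+21+7 = 105
W - L - R - Z - K - G: 22+33+22+18+7 = 102
W - L - R - K - G - Z: 22+33+30+7+21 = 113
W - L - R - K - Z - G: 22+33+30+18+21 = 124
W - L - G - R - Z - K: 22+10+23+22+18 = 95
W - L - G - R - K - Z: 22+10+23+30+18 = 103
W - L - G - Z - R - K: 22+10+21+22+30 = 105
W - L - G - Z - K - R: 22+10+21+18+30 = 101
W - L - G - K - R - Z: 22+10+7+30+22 = 91
W - L - G - K - Z - R: 22+10+7+18+22 = 79
W - L - Z - R - G - K: 22+17+22+23+7 = 91
W - L - Z - R - K - G: 22+17+22+30+7 = 98
… (106 more)
W - G - K - L - Z - R: 18+7+3+17+22 = 67  ← best
The minimum is 67.
One shortest path: W → G → K → L → Z → R.

Shortest open route: 67 km.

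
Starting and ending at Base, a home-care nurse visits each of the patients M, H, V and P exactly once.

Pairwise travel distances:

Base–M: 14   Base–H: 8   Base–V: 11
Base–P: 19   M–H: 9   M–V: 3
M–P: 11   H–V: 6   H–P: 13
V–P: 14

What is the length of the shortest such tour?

With 4 stops there are 4!/2 = 12 distinct round trips (a route and its reverse cost the same).
Base→M→H→V→P→Base: 14+9+6+14+19 = 62
Base→M→H→P→V→Base: 14+9+13+14+11 = 61
Base→M→V→H→P→Base: 14+3+6+13+19 = 55
Base→M→V→P→H→Base: 14+3+14+13+8 = 52
Base→M→P→H→V→Base: 14+11+13+6+11 = 55
Base→M→P→V→H→Base: 14+11+14+6+8 = 53
Base→H→M→V→P→Base: 8+9+3+14+19 = 53
Base→H→M→P→V→Base: 8+9+11+14+11 = 53
Base→H→V→M→P→Base: 8+6+3+11+19 = 47
Base→H→P→M→V→Base: 8+13+11+3+11 = 46
Base→V→M→H→P→Base: 11+3+9+13+19 = 55
Base→V→H→M→P→Base: 11+6+9+11+19 = 56
The minimum is 46.
One optimal route: Base → H → P → M → V → Base (or its reverse).

Minimum total distance: 46.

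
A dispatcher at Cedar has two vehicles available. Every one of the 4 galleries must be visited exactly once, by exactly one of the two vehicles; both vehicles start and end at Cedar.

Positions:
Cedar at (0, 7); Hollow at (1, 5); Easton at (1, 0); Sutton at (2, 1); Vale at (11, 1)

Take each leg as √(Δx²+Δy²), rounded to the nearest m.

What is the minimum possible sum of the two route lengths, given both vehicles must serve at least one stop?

34 m — the smallest possible combined total.

Check every non-empty split of the stops between the two vehicles; for each half take its own optimal tour:
  {Hollow} + {Easton, Sutton, Vale}: 4 + 30 = 34
  {Easton} + {Hollow, Sutton, Vale}: 14 + 28 = 42
  {Hollow, Easton} + {Sutton, Vale}: 14 + 28 = 42
  {Sutton} + {Hollow, Easton, Vale}: 12 + 30 = 42
  {Hollow, Sutton} + {Easton, Vale}: 12 + 30 = 42
  {Easton, Sutton} + {Hollow, Vale}: 14 + 26 = 40
  … (7 splits in total)
Best: vehicle 1 Cedar → Hollow → Cedar = 4; vehicle 2 Cedar → Easton → Sutton → Vale → Cedar = 30; combined 34.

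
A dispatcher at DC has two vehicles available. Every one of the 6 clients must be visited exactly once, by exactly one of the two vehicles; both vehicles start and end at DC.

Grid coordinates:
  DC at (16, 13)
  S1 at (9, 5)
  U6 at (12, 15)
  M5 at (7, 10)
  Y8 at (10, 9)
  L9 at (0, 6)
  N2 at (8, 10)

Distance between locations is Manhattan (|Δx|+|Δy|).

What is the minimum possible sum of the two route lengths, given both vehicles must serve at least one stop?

Minimum combined distance: 60.

There are 2^5 − 1 = 31 ways to divide the 6 stops into two non-empty groups. For each, the best each vehicle can do is its own shortest tour through its group:
  {S1} + {U6, M5, Y8, L9, N2}: 30 + 50 = 80
  {U6} + {S1, M5, Y8, L9, N2}: 12 + 48 = 60
  {S1, U6} + {M5, Y8, L9, N2}: 34 + 46 = 80
  {M5} + {S1, U6, Y8, L9, N2}: 24 + 52 = 76
  {S1, M5} + {U6, Y8, L9, N2}: 34 + 50 = 84
  {U6, M5} + {S1, Y8, L9, N2}: 28 + 48 = 76
  … (31 splits in total)
Best: vehicle 1 DC → U6 → DC = 12; vehicle 2 DC → Y8 → S1 → L9 → M5 → N2 → DC = 48; combined 60.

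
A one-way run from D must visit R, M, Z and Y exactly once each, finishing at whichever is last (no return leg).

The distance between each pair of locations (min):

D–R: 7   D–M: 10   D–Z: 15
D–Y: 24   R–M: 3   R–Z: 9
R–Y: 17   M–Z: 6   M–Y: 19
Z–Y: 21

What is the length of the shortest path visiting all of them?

37 min — the minimum one-way total.

There are 4! = 24 possible orderings.
D - R - M - Z - Y: 7+3+6+21 = 37
D - R - M - Y - Z: 7+3+19+21 = 50
D - R - Z - M - Y: 7+9+6+19 = 41
D - R - Z - Y - M: 7+9+21+19 = 56
D - R - Y - M - Z: 7+17+19+6 = 49
D - R - Y - Z - M: 7+17+21+6 = 51
D - M - R - Z - Y: 10+3+9+21 = 43
D - M - R - Y - Z: 10+3+17+21 = 51
D - M - Z - R - Y: 10+6+9+17 = 42
D - M - Z - Y - R: 10+6+21+17 = 54
D - M - Y - R - Z: 10+19+17+9 = 55
D - M - Y - Z - R: 10+19+21+9 = 59
D - Z - R - M - Y: 15+9+3+19 = 46
D - Z - R - Y - M: 15+9+17+19 = 60
… (10 more)
The minimum is 37.
One shortest path: D → R → M → Z → Y.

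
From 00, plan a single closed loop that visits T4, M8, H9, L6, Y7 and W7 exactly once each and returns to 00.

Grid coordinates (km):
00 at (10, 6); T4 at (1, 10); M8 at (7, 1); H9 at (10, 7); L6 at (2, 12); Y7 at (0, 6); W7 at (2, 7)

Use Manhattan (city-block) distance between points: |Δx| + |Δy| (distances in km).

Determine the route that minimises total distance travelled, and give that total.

Shortest round trip = 42 km.

00→T4→M8→H9→L6→Y7→W7→00: 13+15+9+13+8+3+9 = 70
00→T4→M8→H9→L6→W7→Y7→00: 13+15+9+13+5+3+10 = 68
00→T4→M8→H9→Y7→L6→W7→00: 13+15+9+11+8+5+9 = 70
00→T4→M8→H9→Y7→W7→L6→00: 13+15+9+11+3+5+14 = 70
00→T4→M8→H9→W7→L6→Y7→00: 13+15+9+8+5+8+10 = 68
00→T4→M8→H9→W7→Y7→L6→00: 13+15+9+8+3+8+14 = 70
00→T4→M8→L6→H9→Y7→W7→00: 13+15+16+13+11+3+9 = 80
00→T4→M8→L6→H9→W7→Y7→00: 13+15+16+13+8+3+10 = 78
… (352 more)
00→M8→Y7→T4→L6→W7→H9→00: 8+12+5+3+5+8+1 = 42  ← best
The minimum is 42.
One optimal route: 00 → M8 → Y7 → T4 → L6 → W7 → H9 → 00 (or its reverse).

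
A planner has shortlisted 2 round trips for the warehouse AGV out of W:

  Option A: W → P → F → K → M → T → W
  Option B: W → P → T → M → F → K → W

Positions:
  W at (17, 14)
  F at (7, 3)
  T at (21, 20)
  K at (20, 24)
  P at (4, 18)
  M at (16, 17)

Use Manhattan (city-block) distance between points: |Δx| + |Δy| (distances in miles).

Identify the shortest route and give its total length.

98 miles — Option A is the shortest.

Option A: 17 + 18 + 34 + 11 + 8 + 10 = 98
Option B: 17 + 19 + 8 + 23 + 34 + 13 = 114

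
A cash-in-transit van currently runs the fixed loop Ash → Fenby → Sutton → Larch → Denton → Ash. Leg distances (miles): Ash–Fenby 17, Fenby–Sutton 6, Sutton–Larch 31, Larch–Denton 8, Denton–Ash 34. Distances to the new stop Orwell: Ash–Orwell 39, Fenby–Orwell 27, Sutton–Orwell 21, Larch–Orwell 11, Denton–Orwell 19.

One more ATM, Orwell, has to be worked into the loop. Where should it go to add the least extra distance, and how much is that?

Adding 1 miles by placing Orwell on the Sutton–Larch leg.

Insertion cost between consecutive stops i–j is d(i,Orwell) + d(Orwell,j) − d(i,j):
  between Ash and Fenby: 39 + 27 − 17 = 49
  between Fenby and Sutton: 27 + 21 − 6 = 42
  between Sutton and Larch: 21 + 11 − 31 = 1
  between Larch and Denton: 11 + 19 − 8 = 22
  between Denton and Ash: 19 + 39 − 34 = 24
Cheapest insertion is between Sutton and Larch, adding 1.
New total = 96 + 1 = 97.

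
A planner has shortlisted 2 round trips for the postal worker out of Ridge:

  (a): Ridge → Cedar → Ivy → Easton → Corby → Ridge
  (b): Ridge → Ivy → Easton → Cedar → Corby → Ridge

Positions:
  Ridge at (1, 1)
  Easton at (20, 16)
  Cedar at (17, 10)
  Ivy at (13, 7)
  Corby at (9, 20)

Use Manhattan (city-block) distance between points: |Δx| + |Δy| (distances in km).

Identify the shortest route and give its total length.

88 km — (b) is the shortest.

(a): 25 + 7 + 16 + 15 + 27 = 90
(b): 18 + 16 + 9 + 18 + 27 = 88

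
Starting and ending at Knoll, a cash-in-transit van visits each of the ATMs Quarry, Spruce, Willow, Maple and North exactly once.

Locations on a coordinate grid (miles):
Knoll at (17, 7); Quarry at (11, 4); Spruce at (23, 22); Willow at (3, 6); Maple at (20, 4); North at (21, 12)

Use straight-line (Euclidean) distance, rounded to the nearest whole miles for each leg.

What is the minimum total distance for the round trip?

Shortest round trip = 63 miles.

Knoll→Quarry→Spruce→Willow→Maple→North→Knoll: 7+22+26+17+8+6 = 86
Knoll→Quarry→Spruce→Willow→North→Maple→Knoll: 7+22+26+19+8+4 = 86
Knoll→Quarry→Spruce→Maple→Willow→North→Knoll: 7+22+18+17+19+6 = 89
Knoll→Quarry→Spruce→Maple→North→Willow→Knoll: 7+22+18+8+19+14 = 88
Knoll→Quarry→Spruce→North→Willow→Maple→Knoll: 7+22+10+19+17+4 = 79
Knoll→Quarry→Spruce→North→Maple→Willow→Knoll: 7+22+10+8+17+14 = 78
Knoll→Quarry→Willow→Spruce→Maple→North→Knoll: 7+8+26+18+8+6 = 73
Knoll→Quarry→Willow→Spruce→North→Maple→Knoll: 7+8+26+10+8+4 = 63
Knoll→Quarry→Willow→Maple→Spruce→North→Knoll: 7+8+17+18+10+6 = 66
Knoll→Quarry→Willow→Maple→North→Spruce→Knoll: 7+8+17+8+10+16 = 66
Knoll→Quarry→Willow→North→Spruce→Maple→Knoll: 7+8+19+10+18+4 = 66
Knoll→Quarry→Willow→North→Maple→Spruce→Knoll: 7+8+19+8+18+16 = 76
Knoll→Quarry→Maple→Spruce→Willow→North→Knoll: 7+9+18+26+19+6 = 85
Knoll→Quarry→Maple→Spruce→North→Willow→Knoll: 7+9+18+10+19+14 = 77
… (46 more)
The minimum is 63.
One optimal route: Knoll → Quarry → Willow → Spruce → North → Maple → Knoll (or its reverse).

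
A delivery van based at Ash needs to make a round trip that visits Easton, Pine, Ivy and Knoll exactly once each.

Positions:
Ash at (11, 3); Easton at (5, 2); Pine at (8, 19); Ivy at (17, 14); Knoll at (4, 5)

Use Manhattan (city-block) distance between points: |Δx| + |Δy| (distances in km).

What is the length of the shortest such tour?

Shortest round trip = 60 km.

With 4 stops there are 4!/2 = 12 distinct round trips (a route and its reverse cost the same).
Ash → Easton → Pine → Ivy → Knoll → Ash: 7+20+14+22+9 = 72
Ash → Easton → Pine → Knoll → Ivy → Ash: 7+20+18+22+17 = 84
Ash → Easton → Ivy → Pine → Knoll → Ash: 7+24+14+18+9 = 72
Ash → Easton → Ivy → Knoll → Pine → Ash: 7+24+22+18+19 = 90
Ash → Easton → Knoll → Pine → Ivy → Ash: 7+4+18+14+17 = 60
Ash → Easton → Knoll → Ivy → Pine → Ash: 7+4+22+14+19 = 66
Ash → Pine → Easton → Ivy → Knoll → Ash: 19+20+24+22+9 = 94
Ash → Pine → Easton → Knoll → Ivy → Ash: 19+20+4+22+17 = 82
Ash → Pine → Ivy → Easton → Knoll → Ash: 19+14+24+4+9 = 70
Ash → Pine → Knoll → Easton → Ivy → Ash: 19+18+4+24+17 = 82
Ash → Ivy → Easton → Pine → Knoll → Ash: 17+24+20+18+9 = 88
Ash → Ivy → Pine → Easton → Knoll → Ash: 17+14+20+4+9 = 64
The minimum is 60.
One optimal route: Ash → Easton → Knoll → Pine → Ivy → Ash (or its reverse).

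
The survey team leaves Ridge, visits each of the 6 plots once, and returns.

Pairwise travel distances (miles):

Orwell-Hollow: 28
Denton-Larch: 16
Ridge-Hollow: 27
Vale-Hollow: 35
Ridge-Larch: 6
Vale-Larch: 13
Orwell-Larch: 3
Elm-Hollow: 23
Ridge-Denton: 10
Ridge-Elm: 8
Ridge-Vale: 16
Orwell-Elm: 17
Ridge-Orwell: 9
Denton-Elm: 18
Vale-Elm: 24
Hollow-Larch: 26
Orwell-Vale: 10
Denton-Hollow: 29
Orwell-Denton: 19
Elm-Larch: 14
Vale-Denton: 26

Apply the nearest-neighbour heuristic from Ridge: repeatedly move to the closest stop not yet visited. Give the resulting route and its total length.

Total distance 117 miles via the nearest-neighbour route Ridge → Larch → Orwell → Vale → Elm → Denton → Hollow → Ridge.

Ridge → [Larch:6 / Elm:8 / Orwell:9 / Denton:10 / Vale:16 / Hollow:27] → Larch (6)
Larch → [Orwell:3 / Vale:13 / Elm:14 / Denton:16 / Hollow:26] → Orwell (3)
Orwell → [Vale:10 / Elm:17 / Denton:19 / Hollow:28] → Vale (10)
Vale → [Elm:24 / Denton:26 / Hollow:35] → Elm (24)
Elm → [Denton:18 / Hollow:23] → Denton (18)
Denton → [Hollow:29] → Hollow (29)
Return Hollow→Ridge: 27.
Total = 6 + 3 + 10 + 24 + 18 + 29 + 27 = 117.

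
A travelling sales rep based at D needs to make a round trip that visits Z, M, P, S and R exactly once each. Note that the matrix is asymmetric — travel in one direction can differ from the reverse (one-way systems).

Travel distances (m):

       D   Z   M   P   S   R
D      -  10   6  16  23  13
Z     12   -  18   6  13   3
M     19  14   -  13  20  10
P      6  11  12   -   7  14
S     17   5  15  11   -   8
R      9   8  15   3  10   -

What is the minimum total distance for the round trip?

Shortest round trip = 43 m.

D → Z → M → P → S → R → D: 10+18+13+7+8+9 = 65
D → Z → M → P → R → S → D: 10+18+13+14+10+17 = 82
D → Z → M → S → P → R → D: 10+18+20+11+14+9 = 82
D → Z → M → S → R → P → D: 10+18+20+8+3+6 = 65
D → Z → M → R → P → S → D: 10+18+10+3+7+17 = 65
D → Z → M → R → S → P → D: 10+18+10+10+11+6 = 65
D → Z → P → M → S → R → D: 10+6+12+20+8+9 = 65
D → Z → P → M → R → S → D: 10+6+12+10+10+17 = 65
D → Z → P → S → M → R → D: 10+6+7+15+10+9 = 57
D → Z → P → S → R → M → D: 10+6+7+8+15+19 = 65
D → Z → P → R → M → S → D: 10+6+14+15+20+17 = 82
D → Z → P → R → S → M → D: 10+6+14+10+15+19 = 74
D → Z → S → M → P → R → D: 10+13+15+13+14+9 = 74
D → Z → S → M → R → P → D: 10+13+15+10+3+6 = 57
… (106 more)
D → M → P → S → Z → R → D: 6+13+7+5+3+9 = 43  ← best
The minimum is 43.
One optimal route: D → M → P → S → Z → R → D.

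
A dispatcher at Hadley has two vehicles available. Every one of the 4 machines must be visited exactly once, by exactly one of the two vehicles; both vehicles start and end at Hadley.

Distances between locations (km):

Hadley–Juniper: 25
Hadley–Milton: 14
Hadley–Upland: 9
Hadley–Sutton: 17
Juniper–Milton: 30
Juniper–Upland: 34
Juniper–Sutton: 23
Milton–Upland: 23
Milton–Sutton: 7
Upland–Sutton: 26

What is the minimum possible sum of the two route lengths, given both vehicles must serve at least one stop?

87 km — the smallest possible combined total.

Try each way of splitting the stops between the two vehicles (each non-empty) and, for each split, find the best tour for each vehicle:
  {Juniper} + {Milton, Upland, Sutton}: 50 + 56 = 106
  {Milton} + {Juniper, Upland, Sutton}: 28 + 83 = 111
  {Juniper, Milton} + {Upland, Sutton}: 69 + 52 = 121
  {Upland} + {Juniper, Milton, Sutton}: 18 + 69 = 87
  {Juniper, Upland} + {Milton, Sutton}: 68 + 38 = 106
  {Milton, Upland} + {Juniper, Sutton}: 46 + 65 = 111
  … (7 splits in total)
Best: vehicle 1 Hadley → Upland → Hadley = 18; vehicle 2 Hadley → Juniper → Sutton → Milton → Hadley = 69; combined 87.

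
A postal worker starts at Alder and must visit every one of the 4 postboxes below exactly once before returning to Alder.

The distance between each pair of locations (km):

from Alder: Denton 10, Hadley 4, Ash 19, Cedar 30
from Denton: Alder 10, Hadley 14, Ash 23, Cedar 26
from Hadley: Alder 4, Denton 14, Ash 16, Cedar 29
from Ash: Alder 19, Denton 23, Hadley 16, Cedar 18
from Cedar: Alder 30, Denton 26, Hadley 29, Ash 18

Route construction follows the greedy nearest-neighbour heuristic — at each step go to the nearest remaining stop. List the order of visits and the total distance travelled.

Nearest-neighbour total = 89 km; route Alder → Hadley → Denton → Ash → Cedar → Alder.

Alder → [Hadley:4 / Denton:10 / Ash:19 / Cedar:30] → Hadley (4)
Hadley → [Denton:14 / Ash:16 / Cedar:29] → Denton (14)
Denton → [Ash:23 / Cedar:26] → Ash (23)
Ash → [Cedar:18] → Cedar (18)
Return Cedar→Alder: 30.
Total = 4 + 14 + 23 + 18 + 30 = 89.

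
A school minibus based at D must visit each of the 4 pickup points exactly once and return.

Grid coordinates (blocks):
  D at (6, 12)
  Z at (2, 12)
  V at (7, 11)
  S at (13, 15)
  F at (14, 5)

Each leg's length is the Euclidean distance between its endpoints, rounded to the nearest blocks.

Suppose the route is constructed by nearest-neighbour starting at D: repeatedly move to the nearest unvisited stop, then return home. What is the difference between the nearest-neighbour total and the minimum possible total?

Excess over optimum: 3 blocks.

From D: V=1, Z=4, S=8, F=11 → choose V (1).
From V: Z=5, S=7, F=9 → choose Z (5).
From Z: S=11, F=14 → choose S (11).
From S: F=10 → choose F (10).
NN route D → V → Z → S → F → D costs 38.
Optimal: D → Z → S → F → V → D costs 35 (by enumerating all 12 distinct tours).
Excess = 38 − 35 = 3.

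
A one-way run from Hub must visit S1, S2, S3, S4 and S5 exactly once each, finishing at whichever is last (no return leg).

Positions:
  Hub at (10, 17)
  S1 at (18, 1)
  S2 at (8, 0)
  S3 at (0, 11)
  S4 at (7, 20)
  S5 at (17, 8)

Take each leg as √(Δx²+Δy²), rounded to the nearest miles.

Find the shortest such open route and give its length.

There are 5! = 120 possible orderings.
Hub→S1→S2→S3→S4→S5: 18+10+14+11+16 = 69
Hub→S1→S2→S3→S5→S4: 18+10+14+17+16 = 75
Hub→S1→S2→S4→S3→S5: 18+10+20+11+17 = 76
Hub→S1→S2→S4→S5→S3: 18+10+20+16+17 = 81
Hub→S1→S2→S5→S3→S4: 18+10+12+17+11 = 68
Hub→S1→S2→S5→S4→S3: 18+10+12+16+11 = 67
Hub→S1→S3→S2→S4→S5: 18+21+14+20+16 = 89
Hub→S1→S3→S2→S5→S4: 18+21+14+12+16 = 81
Hub→S1→S3→S4→S2→S5: 18+21+11+20+12 = 82
Hub→S1→S3→S4→S5→S2: 18+21+11+16+12 = 78
Hub→S1→S3→S5→S2→S4: 18+21+17+12+20 = 88
Hub→S1→S3→S5→S4→S2: 18+21+17+16+20 = 92
Hub→S1→S4→S2→S3→S5: 18+22+20+14+17 = 91
Hub→S1→S4→S2→S5→S3: 18+22+20+12+17 = 89
… (106 more)
Hub→S4→S3→S2→S1→S5: 4+11+14+10+7 = 46  ← best
The minimum is 46.
One shortest path: Hub → S4 → S3 → S2 → S1 → S5.

Minimum one-way distance = 46 miles.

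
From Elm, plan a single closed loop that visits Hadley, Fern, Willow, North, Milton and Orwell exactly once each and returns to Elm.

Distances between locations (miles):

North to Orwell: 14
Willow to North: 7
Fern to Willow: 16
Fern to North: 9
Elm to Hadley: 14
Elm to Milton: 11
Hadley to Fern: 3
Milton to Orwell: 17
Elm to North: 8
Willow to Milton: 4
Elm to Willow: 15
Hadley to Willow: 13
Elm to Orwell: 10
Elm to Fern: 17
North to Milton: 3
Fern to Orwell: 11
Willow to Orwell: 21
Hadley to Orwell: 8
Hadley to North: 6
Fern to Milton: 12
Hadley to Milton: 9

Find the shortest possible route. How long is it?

Elm-Hadley-Fern-Willow-North-Milton-Orwell-Elm: 14+3+16+7+3+17+10 = 70
Elm-Hadley-Fern-Willow-North-Orwell-Milton-Elm: 14+3+16+7+14+17+11 = 82
Elm-Hadley-Fern-Willow-Milton-North-Orwell-Elm: 14+3+16+4+3+14+10 = 64
Elm-Hadley-Fern-Willow-Milton-Orwell-North-Elm: 14+3+16+4+17+14+8 = 76
Elm-Hadley-Fern-Willow-Orwell-North-Milton-Elm: 14+3+16+21+14+3+11 = 82
Elm-Hadley-Fern-Willow-Orwell-Milton-North-Elm: 14+3+16+21+17+3+8 = 82
Elm-Hadley-Fern-North-Willow-Milton-Orwell-Elm: 14+3+9+7+4+17+10 = 64
Elm-Hadley-Fern-North-Willow-Orwell-Milton-Elm: 14+3+9+7+21+17+11 = 82
… (352 more)
Elm-Willow-Milton-North-Hadley-Fern-Orwell-Elm: 15+4+3+6+3+11+10 = 52  ← best
The minimum is 52.
One optimal route: Elm → Willow → Milton → North → Hadley → Fern → Orwell → Elm (or its reverse).

Minimum total distance: 52 miles.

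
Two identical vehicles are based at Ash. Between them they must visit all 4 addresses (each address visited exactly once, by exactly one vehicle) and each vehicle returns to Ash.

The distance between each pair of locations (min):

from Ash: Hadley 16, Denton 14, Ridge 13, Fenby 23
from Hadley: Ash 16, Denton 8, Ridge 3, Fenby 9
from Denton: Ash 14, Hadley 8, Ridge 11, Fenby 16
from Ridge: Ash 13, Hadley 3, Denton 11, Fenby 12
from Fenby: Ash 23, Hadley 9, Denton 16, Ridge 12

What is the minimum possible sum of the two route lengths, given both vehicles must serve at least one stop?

Check every non-empty split of the stops between the two vehicles; for each half take its own optimal tour:
  {Hadley} + {Denton, Ridge, Fenby}: 32 + 55 = 87
  {Denton} + {Hadley, Ridge, Fenby}: 28 + 48 = 76
  {Hadley, Denton} + {Ridge, Fenby}: 38 + 48 = 86
  {Ridge} + {Hadley, Denton, Fenby}: 26 + 54 = 80
  {Hadley, Ridge} + {Denton, Fenby}: 32 + 53 = 85
  {Denton, Ridge} + {Hadley, Fenby}: 38 + 48 = 86
  … (7 splits in total)
Best: vehicle 1 Ash → Denton → Ash = 28; vehicle 2 Ash → Ridge → Hadley → Fenby → Ash = 48; combined 76.

76 min — the smallest possible combined total.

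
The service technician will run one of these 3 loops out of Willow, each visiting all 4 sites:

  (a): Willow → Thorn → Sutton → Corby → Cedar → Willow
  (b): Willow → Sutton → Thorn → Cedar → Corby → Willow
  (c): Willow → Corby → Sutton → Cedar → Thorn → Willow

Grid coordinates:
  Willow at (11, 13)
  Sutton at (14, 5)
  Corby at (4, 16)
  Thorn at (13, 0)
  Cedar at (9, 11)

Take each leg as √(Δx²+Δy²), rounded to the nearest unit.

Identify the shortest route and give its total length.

(a): 13 + 5 + 15 + 7 + 3 = 43
(b): 9 + 5 + 12 + 7 + 8 = 41
(c): 8 + 15 + 8 + 12 + 13 = 56

41 — (b) is the shortest.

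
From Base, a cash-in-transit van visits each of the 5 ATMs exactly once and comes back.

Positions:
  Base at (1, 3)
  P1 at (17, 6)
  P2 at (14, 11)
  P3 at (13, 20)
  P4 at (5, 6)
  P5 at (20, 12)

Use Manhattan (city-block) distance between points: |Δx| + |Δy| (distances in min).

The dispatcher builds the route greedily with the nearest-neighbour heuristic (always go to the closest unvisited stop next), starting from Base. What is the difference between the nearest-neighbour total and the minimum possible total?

From Base: P4=7, P1=19, P2=21, P5=28, P3=29 → choose P4 (7).
From P4: P1=12, P2=14, P5=21, P3=22 → choose P1 (12).
From P1: P2=8, P5=9, P3=18 → choose P2 (8).
From P2: P5=7, P3=10 → choose P5 (7).
From P5: P3=15 → choose P3 (15).
NN route Base → P4 → P1 → P2 → P5 → P3 → Base costs 78.
Optimal: Base → P1 → P5 → P2 → P3 → P4 → Base costs 74 (by enumerating all 60 distinct tours).
Excess = 78 − 74 = 4.

Excess over optimum: 4 min.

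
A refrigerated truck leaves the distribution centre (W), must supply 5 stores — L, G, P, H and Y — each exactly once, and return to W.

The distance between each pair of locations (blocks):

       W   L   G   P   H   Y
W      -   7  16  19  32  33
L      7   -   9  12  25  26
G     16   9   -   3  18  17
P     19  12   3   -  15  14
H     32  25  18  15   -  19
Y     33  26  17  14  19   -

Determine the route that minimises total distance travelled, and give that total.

84 blocks — the shortest possible round trip.

There are 60 distinct closed tours to check (reversals are equivalent).
W → L → G → P → H → Y → W: 7+9+3+15+19+33 = 86
W → L → G → P → Y → H → W: 7+9+3+14+19+32 = 84
W → L → G → H → P → Y → W: 7+9+18+15+14+33 = 96
W → L → G → H → Y → P → W: 7+9+18+19+14+19 = 86
W → L → G → Y → P → H → W: 7+9+17+14+15+32 = 94
W → L → G → Y → H → P → W: 7+9+17+19+15+19 = 86
W → L → P → G → H → Y → W: 7+12+3+18+19+33 = 92
W → L → P → G → Y → H → W: 7+12+3+17+19+32 = 90
W → L → P → H → G → Y → W: 7+12+15+18+17+33 = 102
W → L → P → H → Y → G → W: 7+12+15+19+17+16 = 86
W → L → P → Y → G → H → W: 7+12+14+17+18+32 = 100
W → L → P → Y → H → G → W: 7+12+14+19+18+16 = 86
W → L → H → G → P → Y → W: 7+25+18+3+14+33 = 100
W → L → H → G → Y → P → W: 7+25+18+17+14+19 = 100
… (46 more)
The minimum is 84.
One optimal route: W → L → G → P → Y → H → W (or its reverse).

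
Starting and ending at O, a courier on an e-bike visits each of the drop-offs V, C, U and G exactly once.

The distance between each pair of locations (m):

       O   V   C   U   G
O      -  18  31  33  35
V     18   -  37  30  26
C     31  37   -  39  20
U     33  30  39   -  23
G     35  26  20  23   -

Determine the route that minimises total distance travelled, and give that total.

O-V-C-U-G-O: 18+37+39+23+35 = 152
O-V-C-G-U-O: 18+37+20+23+33 = 131
O-V-U-C-G-O: 18+30+39+20+35 = 142
O-V-U-G-C-O: 18+30+23+20+31 = 122
O-V-G-C-U-O: 18+26+20+39+33 = 136
O-V-G-U-C-O: 18+26+23+39+31 = 137
O-C-V-U-G-O: 31+37+30+23+35 = 156
O-C-V-G-U-O: 31+37+26+23+33 = 150
O-C-U-V-G-O: 31+39+30+26+35 = 161
O-C-G-V-U-O: 31+20+26+30+33 = 140
O-U-V-C-G-O: 33+30+37+20+35 = 155
O-U-C-V-G-O: 33+39+37+26+35 = 170
The minimum is 122.
One optimal route: O → V → U → G → C → O (or its reverse).

Shortest round trip = 122 m.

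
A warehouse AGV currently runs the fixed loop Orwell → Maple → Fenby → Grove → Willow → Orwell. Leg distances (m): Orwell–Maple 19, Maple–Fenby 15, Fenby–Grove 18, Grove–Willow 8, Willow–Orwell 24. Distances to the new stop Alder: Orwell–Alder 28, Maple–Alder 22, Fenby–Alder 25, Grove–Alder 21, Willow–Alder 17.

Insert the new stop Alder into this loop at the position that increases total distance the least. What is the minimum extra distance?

+21 m — insert Alder between Willow and Orwell.

Insertion cost between consecutive stops i–j is d(i,Alder) + d(Alder,j) − d(i,j):
  between Orwell and Maple: 28 + 22 − 19 = 31
  between Maple and Fenby: 22 + 25 − 15 = 32
  between Fenby and Grove: 25 + 21 − 18 = 28
  between Grove and Willow: 21 + 17 − 8 = 30
  between Willow and Orwell: 17 + 28 − 24 = 21
Cheapest insertion is between Willow and Orwell, adding 21.
New total = 84 + 21 = 105.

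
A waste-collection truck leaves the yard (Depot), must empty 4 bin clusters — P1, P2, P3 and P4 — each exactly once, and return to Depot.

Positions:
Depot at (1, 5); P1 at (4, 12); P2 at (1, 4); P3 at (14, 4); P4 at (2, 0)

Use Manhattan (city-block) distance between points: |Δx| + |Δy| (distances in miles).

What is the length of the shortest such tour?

Minimum total distance: 50 miles.

There are 12 distinct closed tours to check (reversals are equivalent).
Depot - P1 - P2 - P3 - P4 - Depot: 10+11+13+16+6 = 56
Depot - P1 - P2 - P4 - P3 - Depot: 10+11+5+16+14 = 56
Depot - P1 - P3 - P2 - P4 - Depot: 10+18+13+5+6 = 52
Depot - P1 - P3 - P4 - P2 - Depot: 10+18+16+5+1 = 50
Depot - P1 - P4 - P2 - P3 - Depot: 10+14+5+13+14 = 56
Depot - P1 - P4 - P3 - P2 - Depot: 10+14+16+13+1 = 54
Depot - P2 - P1 - P3 - P4 - Depot: 1+11+18+16+6 = 52
Depot - P2 - P1 - P4 - P3 - Depot: 1+11+14+16+14 = 56
Depot - P2 - P3 - P1 - P4 - Depot: 1+13+18+14+6 = 52
Depot - P2 - P4 - P1 - P3 - Depot: 1+5+14+18+14 = 52
Depot - P3 - P1 - P2 - P4 - Depot: 14+18+11+5+6 = 54
Depot - P3 - P2 - P1 - P4 - Depot: 14+13+11+14+6 = 58
The minimum is 50.
One optimal route: Depot → P1 → P3 → P4 → P2 → Depot (or its reverse).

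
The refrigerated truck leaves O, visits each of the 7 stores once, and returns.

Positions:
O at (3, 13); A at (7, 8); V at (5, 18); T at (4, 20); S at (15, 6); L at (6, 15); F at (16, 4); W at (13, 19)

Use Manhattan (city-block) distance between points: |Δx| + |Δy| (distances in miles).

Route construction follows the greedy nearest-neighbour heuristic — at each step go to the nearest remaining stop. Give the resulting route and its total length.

Nearest-neighbour total = 62 miles; route O → L → V → T → W → S → F → A → O.

From O: distances to unvisited — L=5, V=7, T=8, A=9, W=16, S=19, F=22. Nearest is L (5).
From L: distances to unvisited — V=4, T=7, A=8, W=11, S=18, F=21. Nearest is V (4).
From V: distances to unvisited — T=3, W=9, A=12, S=22, F=25. Nearest is T (3).
From T: distances to unvisited — W=10, A=15, S=25, F=28. Nearest is W (10).
From W: distances to unvisited — S=15, A=17, F=18. Nearest is S (15).
From S: distances to unvisited — F=3, A=10. Nearest is F (3).
From F: distances to unvisited — A=13. Nearest is A (13).
Return A→O: 9.
Total = 5 + 4 + 3 + 10 + 15 + 3 + 13 + 9 = 62.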